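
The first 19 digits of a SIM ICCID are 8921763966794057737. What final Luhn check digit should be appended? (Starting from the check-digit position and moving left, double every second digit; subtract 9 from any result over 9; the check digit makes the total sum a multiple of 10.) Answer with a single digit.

Partial digits right→left: 7 3 7 7 5 0 4 9 7 6 6 9 3 6 7 1 2 9 8
Double every second digit counting from the check-digit position (so the 1st, 3rd, 5th, ... of the partial from the right).
  doubled (with −9 where >9): 5 5 1 8 5 3 6 5 4 7 → sum 49
  kept as-is: 3 7 0 9 6 9 6 1 9 → sum 50
Total = 49 + 50 = 99.
Check digit = (10 − (99 mod 10)) mod 10 = 1.

1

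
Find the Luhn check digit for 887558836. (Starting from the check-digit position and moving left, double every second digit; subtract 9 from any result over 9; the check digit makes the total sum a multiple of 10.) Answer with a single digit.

3

Partial digits right→left: 6 3 8 8 5 5 7 8 8
Double every second digit counting from the check-digit position (so the 1st, 3rd, 5th, ... of the partial from the right).
  doubled (with −9 where >9): 3 7 1 5 7 → sum 23
  kept as-is: 3 8 5 8 → sum 24
Total = 23 + 24 = 47.
Check digit = (10 − (47 mod 10)) mod 10 = 3.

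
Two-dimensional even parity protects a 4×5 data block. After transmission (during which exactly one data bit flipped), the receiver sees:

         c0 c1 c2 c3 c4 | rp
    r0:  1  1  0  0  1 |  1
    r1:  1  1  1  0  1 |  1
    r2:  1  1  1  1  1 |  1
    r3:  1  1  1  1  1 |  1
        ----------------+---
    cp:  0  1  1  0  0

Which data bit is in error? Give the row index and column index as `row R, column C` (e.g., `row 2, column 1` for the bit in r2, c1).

Recompute each row's even parity and compare to rp:
  r0: data parity 1, sent rp 1 → ok
  r1: data parity 0, sent rp 1 → mismatch
  r2: data parity 1, sent rp 1 → ok
  r3: data parity 1, sent rp 1 → ok
Recompute each column's even parity and compare to cp:
  c0: data parity 0, sent cp 0 → ok
  c1: data parity 0, sent cp 1 → mismatch
  c2: data parity 1, sent cp 1 → ok
  c3: data parity 0, sent cp 0 → ok
  c4: data parity 0, sent cp 0 → ok
Exactly one row (r1) and one column (c1) fail → the flipped bit is at their intersection.

row 1, column 1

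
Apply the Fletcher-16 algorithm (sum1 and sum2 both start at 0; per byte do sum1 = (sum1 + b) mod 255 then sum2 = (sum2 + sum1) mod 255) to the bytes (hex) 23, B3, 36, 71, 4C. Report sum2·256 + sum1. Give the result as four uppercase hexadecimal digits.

50CA

Running sums (mod 255):
  after byte 0 (23): sum1=35, sum2=35
  after byte 1 (B3): sum1=214, sum2=249
  after byte 2 (36): sum1=13, sum2=7
  after byte 3 (71): sum1=126, sum2=133
  after byte 4 (4C): sum1=202, sum2=80
Checksum = sum2·256 + sum1 = 80·256 + 202 = 20682 = 0x50CA.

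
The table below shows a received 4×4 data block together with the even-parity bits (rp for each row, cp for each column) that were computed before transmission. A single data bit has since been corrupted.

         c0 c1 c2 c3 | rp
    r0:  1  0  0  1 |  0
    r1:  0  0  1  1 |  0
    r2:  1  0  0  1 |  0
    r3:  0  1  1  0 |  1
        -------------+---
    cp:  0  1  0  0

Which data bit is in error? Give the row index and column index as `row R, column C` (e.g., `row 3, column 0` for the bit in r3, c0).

Recompute each row's even parity and compare to rp:
  r0: data parity 0, sent rp 0 → ok
  r1: data parity 0, sent rp 0 → ok
  r2: data parity 0, sent rp 0 → ok
  r3: data parity 0, sent rp 1 → mismatch
Recompute each column's even parity and compare to cp:
  c0: data parity 0, sent cp 0 → ok
  c1: data parity 1, sent cp 1 → ok
  c2: data parity 0, sent cp 0 → ok
  c3: data parity 1, sent cp 0 → mismatch
Exactly one row (r3) and one column (c3) fail → the flipped bit is at their intersection.

row 3, column 3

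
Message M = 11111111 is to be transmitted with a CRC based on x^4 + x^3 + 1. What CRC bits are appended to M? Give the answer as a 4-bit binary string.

0110

Append 4 zeros: 111111110000. Divide by 11001 (XOR where the leading bit is 1):
  pos 0: 11111 XOR 11001 = 00110
  pos 2: 11011 XOR 11001 = 00010
  pos 5: 10100 XOR 11001 = 01101
  pos 6: 11010 XOR 11001 = 00011
Remainder (last 4 bits) = 0110. This is the CRC / FCS.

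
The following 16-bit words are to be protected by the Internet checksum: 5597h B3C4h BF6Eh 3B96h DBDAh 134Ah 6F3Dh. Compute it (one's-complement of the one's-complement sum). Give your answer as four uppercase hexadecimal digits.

9D3C

One's-complement addition (fold any carry out of bit 15 back into bit 0):
  0x5597 + 0xB3C4 = 0x1095B → wrap carry → 0x095C
  0x095C + 0xBF6E = 0x0C8CA
  0xC8CA + 0x3B96 = 0x10460 → wrap carry → 0x0461
  0x0461 + 0xDBDA = 0x0E03B
  0xE03B + 0x134A = 0x0F385
  0xF385 + 0x6F3D = 0x162C2 → wrap carry → 0x62C3
One's-complement sum = 0x62C3.
Checksum = ~0x62C3 & 0xFFFF = 0x9D3C.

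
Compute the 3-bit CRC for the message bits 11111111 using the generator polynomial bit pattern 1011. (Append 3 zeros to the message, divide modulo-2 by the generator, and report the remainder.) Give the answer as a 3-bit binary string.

Append 3 zeros: 11111111000. Divide by 1011 (XOR where the leading bit is 1):
  pos 0: 1111 XOR 1011 = 0100
  pos 1: 1001 XOR 1011 = 0010
  pos 3: 1011 XOR 1011 = 0000
  pos 7: 1000 XOR 1011 = 0011
Remainder (last 3 bits) = 011. This is the CRC / FCS.

011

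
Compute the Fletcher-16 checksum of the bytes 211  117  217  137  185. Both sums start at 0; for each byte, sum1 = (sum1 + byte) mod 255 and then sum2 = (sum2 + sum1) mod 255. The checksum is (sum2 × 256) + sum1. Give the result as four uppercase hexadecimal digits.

5366

Running sums (mod 255):
  after byte 0 (211): sum1=211, sum2=211
  after byte 1 (117): sum1=73, sum2=29
  after byte 2 (217): sum1=35, sum2=64
  after byte 3 (137): sum1=172, sum2=236
  after byte 4 (185): sum1=102, sum2=83
Checksum = sum2·256 + sum1 = 83·256 + 102 = 21350 = 0x5366.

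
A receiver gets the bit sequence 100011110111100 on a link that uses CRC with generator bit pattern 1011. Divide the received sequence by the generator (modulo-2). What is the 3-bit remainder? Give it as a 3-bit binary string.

Modulo-2 division of 100011110111100 by 1011:
  pos 0: 1000 XOR 1011 = 0011
  pos 2: 1111 XOR 1011 = 0100
  pos 3: 1001 XOR 1011 = 0010
  pos 5: 1010 XOR 1011 = 0001
  pos 8: 1111 XOR 1011 = 0100
  pos 9: 1001 XOR 1011 = 0010
  pos 11: 1000 XOR 1011 = 0011
Remainder = 011 (nonzero — an error is detected).

011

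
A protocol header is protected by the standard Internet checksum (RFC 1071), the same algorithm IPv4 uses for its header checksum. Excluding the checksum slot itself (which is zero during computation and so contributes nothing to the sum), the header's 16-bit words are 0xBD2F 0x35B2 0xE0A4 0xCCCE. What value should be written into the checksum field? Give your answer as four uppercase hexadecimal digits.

5FAA

One's-complement addition (fold any carry out of bit 15 back into bit 0):
  0xBD2F + 0x35B2 = 0x0F2E1
  0xF2E1 + 0xE0A4 = 0x1D385 → wrap carry → 0xD386
  0xD386 + 0xCCCE = 0x1A054 → wrap carry → 0xA055
One's-complement sum = 0xA055.
Checksum = ~0xA055 & 0xFFFF = 0x5FAA.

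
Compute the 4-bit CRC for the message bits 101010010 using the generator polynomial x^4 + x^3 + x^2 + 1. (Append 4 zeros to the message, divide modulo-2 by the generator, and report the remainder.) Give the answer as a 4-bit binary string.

1010

Append 4 zeros: 1010100100000. Divide by 11101 (XOR where the leading bit is 1):
  pos 0: 10101 XOR 11101 = 01000
  pos 1: 10000 XOR 11101 = 01101
  pos 2: 11010 XOR 11101 = 00111
  pos 4: 11110 XOR 11101 = 00011
  pos 7: 11000 XOR 11101 = 00101
Remainder (last 4 bits) = 1010. This is the CRC / FCS.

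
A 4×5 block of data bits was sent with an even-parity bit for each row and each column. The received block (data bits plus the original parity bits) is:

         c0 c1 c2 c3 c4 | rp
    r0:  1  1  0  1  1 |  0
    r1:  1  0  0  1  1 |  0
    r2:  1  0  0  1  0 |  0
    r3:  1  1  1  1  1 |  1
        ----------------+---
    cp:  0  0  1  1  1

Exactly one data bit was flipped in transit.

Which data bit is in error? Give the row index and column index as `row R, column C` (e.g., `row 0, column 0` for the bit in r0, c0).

row 1, column 3

Recompute each row's even parity and compare to rp:
  r0: data parity 0, sent rp 0 → ok
  r1: data parity 1, sent rp 0 → mismatch
  r2: data parity 0, sent rp 0 → ok
  r3: data parity 1, sent rp 1 → ok
Recompute each column's even parity and compare to cp:
  c0: data parity 0, sent cp 0 → ok
  c1: data parity 0, sent cp 0 → ok
  c2: data parity 1, sent cp 1 → ok
  c3: data parity 0, sent cp 1 → mismatch
  c4: data parity 1, sent cp 1 → ok
Exactly one row (r1) and one column (c3) fail → the flipped bit is at their intersection.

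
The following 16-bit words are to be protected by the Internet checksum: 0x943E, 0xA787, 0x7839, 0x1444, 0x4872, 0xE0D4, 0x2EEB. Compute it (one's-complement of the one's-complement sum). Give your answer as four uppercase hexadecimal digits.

One's-complement addition (fold any carry out of bit 15 back into bit 0):
  0x943E + 0xA787 = 0x13BC5 → wrap carry → 0x3BC6
  0x3BC6 + 0x7839 = 0x0B3FF
  0xB3FF + 0x1444 = 0x0C843
  0xC843 + 0x4872 = 0x110B5 → wrap carry → 0x10B6
  0x10B6 + 0xE0D4 = 0x0F18A
  0xF18A + 0x2EEB = 0x12075 → wrap carry → 0x2076
One's-complement sum = 0x2076.
Checksum = ~0x2076 & 0xFFFF = 0xDF89.

DF89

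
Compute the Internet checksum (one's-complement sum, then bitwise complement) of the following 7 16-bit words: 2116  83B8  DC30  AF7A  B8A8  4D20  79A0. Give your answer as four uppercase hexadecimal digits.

One's-complement addition (fold any carry out of bit 15 back into bit 0):
  0x2116 + 0x83B8 = 0x0A4CE
  0xA4CE + 0xDC30 = 0x180FE → wrap carry → 0x80FF
  0x80FF + 0xAF7A = 0x13079 → wrap carry → 0x307A
  0x307A + 0xB8A8 = 0x0E922
  0xE922 + 0x4D20 = 0x13642 → wrap carry → 0x3643
  0x3643 + 0x79A0 = 0x0AFE3
One's-complement sum = 0xAFE3.
Checksum = ~0xAFE3 & 0xFFFF = 0x501C.

501C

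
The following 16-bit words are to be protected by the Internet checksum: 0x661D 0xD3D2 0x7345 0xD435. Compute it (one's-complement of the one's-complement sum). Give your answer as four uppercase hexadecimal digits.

One's-complement addition (fold any carry out of bit 15 back into bit 0):
  0x661D + 0xD3D2 = 0x139EF → wrap carry → 0x39F0
  0x39F0 + 0x7345 = 0x0AD35
  0xAD35 + 0xD435 = 0x1816A → wrap carry → 0x816B
One's-complement sum = 0x816B.
Checksum = ~0x816B & 0xFFFF = 0x7E94.

7E94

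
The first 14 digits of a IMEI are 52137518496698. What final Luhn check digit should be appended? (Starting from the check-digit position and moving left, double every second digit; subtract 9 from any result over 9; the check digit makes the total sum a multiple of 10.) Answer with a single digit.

0

Partial digits right→left: 8 9 6 6 9 4 8 1 5 7 3 1 2 5
Double every second digit counting from the check-digit position (so the 1st, 3rd, 5th, ... of the partial from the right).
  doubled (with −9 where >9): 7 3 9 7 1 6 4 → sum 37
  kept as-is: 9 6 4 1 7 1 5 → sum 33
Total = 37 + 33 = 70.
Check digit = (10 − (70 mod 10)) mod 10 = 0.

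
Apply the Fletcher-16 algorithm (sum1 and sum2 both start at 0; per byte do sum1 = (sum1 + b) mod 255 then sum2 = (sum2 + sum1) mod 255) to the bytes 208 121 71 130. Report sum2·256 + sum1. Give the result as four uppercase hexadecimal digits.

C014

Running sums (mod 255):
  after byte 0 (208): sum1=208, sum2=208
  after byte 1 (121): sum1=74, sum2=27
  after byte 2 (71): sum1=145, sum2=172
  after byte 3 (130): sum1=20, sum2=192
Checksum = sum2·256 + sum1 = 192·256 + 20 = 49172 = 0xC014.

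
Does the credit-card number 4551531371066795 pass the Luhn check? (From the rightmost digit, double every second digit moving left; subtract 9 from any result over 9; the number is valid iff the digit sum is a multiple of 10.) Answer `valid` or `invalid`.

valid

From the right, keep odd positions and double even positions (subtract 9 from any doubled value over 9):
  doubled (positions 2,4,...): 9 3 0 5 2 1 1 8 → sum 29
  kept (positions 1,3,...): 5 7 6 1 3 3 1 5 → sum 31
Total = 60.
60 mod 10 = 0, so the number is valid.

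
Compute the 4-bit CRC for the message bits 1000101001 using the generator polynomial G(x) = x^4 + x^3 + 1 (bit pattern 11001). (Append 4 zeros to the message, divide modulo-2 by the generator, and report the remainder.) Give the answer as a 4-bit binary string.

1101

Append 4 zeros: 10001010010000. Divide by 11001 (XOR where the leading bit is 1):
  pos 0: 10001 XOR 11001 = 01000
  pos 1: 10000 XOR 11001 = 01001
  pos 2: 10011 XOR 11001 = 01010
  pos 3: 10100 XOR 11001 = 01101
  pos 4: 11010 XOR 11001 = 00011
  pos 7: 11100 XOR 11001 = 00101
  pos 9: 10100 XOR 11001 = 01101
Remainder (last 4 bits) = 1101. This is the CRC / FCS.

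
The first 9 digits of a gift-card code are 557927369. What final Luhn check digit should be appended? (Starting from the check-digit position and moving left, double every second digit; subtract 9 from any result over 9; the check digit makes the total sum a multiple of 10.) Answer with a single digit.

8

Partial digits right→left: 9 6 3 7 2 9 7 5 5
Double every second digit counting from the check-digit position (so the 1st, 3rd, 5th, ... of the partial from the right).
  doubled (with −9 where >9): 9 6 4 5 1 → sum 25
  kept as-is: 6 7 9 5 → sum 27
Total = 25 + 27 = 52.
Check digit = (10 − (52 mod 10)) mod 10 = 8.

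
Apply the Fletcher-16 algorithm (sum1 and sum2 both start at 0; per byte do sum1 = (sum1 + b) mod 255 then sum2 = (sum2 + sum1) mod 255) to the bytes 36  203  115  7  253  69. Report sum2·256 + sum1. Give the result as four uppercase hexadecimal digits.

Running sums (mod 255):
  after byte 0 (36): sum1=36, sum2=36
  after byte 1 (203): sum1=239, sum2=20
  after byte 2 (115): sum1=99, sum2=119
  after byte 3 (7): sum1=106, sum2=225
  after byte 4 (253): sum1=104, sum2=74
  after byte 5 (69): sum1=173, sum2=247
Checksum = sum2·256 + sum1 = 247·256 + 173 = 63405 = 0xF7AD.

F7AD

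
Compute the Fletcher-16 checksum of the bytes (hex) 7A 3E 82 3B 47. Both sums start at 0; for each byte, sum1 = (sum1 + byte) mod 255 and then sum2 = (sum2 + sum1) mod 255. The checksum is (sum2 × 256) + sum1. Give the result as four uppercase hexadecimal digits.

Running sums (mod 255):
  after byte 0 (7A): sum1=122, sum2=122
  after byte 1 (3E): sum1=184, sum2=51
  after byte 2 (82): sum1=59, sum2=110
  after byte 3 (3B): sum1=118, sum2=228
  after byte 4 (47): sum1=189, sum2=162
Checksum = sum2·256 + sum1 = 162·256 + 189 = 41661 = 0xA2BD.

A2BD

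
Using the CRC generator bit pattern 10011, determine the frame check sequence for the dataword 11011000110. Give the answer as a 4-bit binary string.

Append 4 zeros: 110110001100000. Divide by 10011 (XOR where the leading bit is 1):
  pos 0: 11011 XOR 10011 = 01000
  pos 1: 10000 XOR 10011 = 00011
  pos 4: 11001 XOR 10011 = 01010
  pos 5: 10101 XOR 10011 = 00110
  pos 7: 11000 XOR 10011 = 01011
  pos 8: 10110 XOR 10011 = 00101
  pos 10: 10100 XOR 10011 = 00111
Remainder (last 4 bits) = 0111. This is the CRC / FCS.

0111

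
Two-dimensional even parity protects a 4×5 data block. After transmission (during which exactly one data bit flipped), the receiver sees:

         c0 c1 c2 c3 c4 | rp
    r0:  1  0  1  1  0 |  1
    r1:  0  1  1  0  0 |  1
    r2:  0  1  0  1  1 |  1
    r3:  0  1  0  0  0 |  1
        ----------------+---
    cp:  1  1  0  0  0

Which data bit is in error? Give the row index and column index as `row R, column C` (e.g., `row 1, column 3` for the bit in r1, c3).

Recompute each row's even parity and compare to rp:
  r0: data parity 1, sent rp 1 → ok
  r1: data parity 0, sent rp 1 → mismatch
  r2: data parity 1, sent rp 1 → ok
  r3: data parity 1, sent rp 1 → ok
Recompute each column's even parity and compare to cp:
  c0: data parity 1, sent cp 1 → ok
  c1: data parity 1, sent cp 1 → ok
  c2: data parity 0, sent cp 0 → ok
  c3: data parity 0, sent cp 0 → ok
  c4: data parity 1, sent cp 0 → mismatch
Exactly one row (r1) and one column (c4) fail → the flipped bit is at their intersection.

row 1, column 4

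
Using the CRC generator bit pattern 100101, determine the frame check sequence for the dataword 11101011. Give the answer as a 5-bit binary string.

Append 5 zeros: 1110101100000. Divide by 100101 (XOR where the leading bit is 1):
  pos 0: 111010 XOR 100101 = 011111
  pos 1: 111111 XOR 100101 = 011010
  pos 2: 110101 XOR 100101 = 010000
  pos 3: 100000 XOR 100101 = 000101
  pos 6: 101000 XOR 100101 = 001101
Remainder (last 5 bits) = 11010. This is the CRC / FCS.

11010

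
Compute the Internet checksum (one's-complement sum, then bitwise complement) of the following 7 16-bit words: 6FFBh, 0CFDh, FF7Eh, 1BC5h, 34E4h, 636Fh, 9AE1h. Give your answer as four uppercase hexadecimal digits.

348E

One's-complement addition (fold any carry out of bit 15 back into bit 0):
  0x6FFB + 0x0CFD = 0x07CF8
  0x7CF8 + 0xFF7E = 0x17C76 → wrap carry → 0x7C77
  0x7C77 + 0x1BC5 = 0x0983C
  0x983C + 0x34E4 = 0x0CD20
  0xCD20 + 0x636F = 0x1308F → wrap carry → 0x3090
  0x3090 + 0x9AE1 = 0x0CB71
One's-complement sum = 0xCB71.
Checksum = ~0xCB71 & 0xFFFF = 0x348E.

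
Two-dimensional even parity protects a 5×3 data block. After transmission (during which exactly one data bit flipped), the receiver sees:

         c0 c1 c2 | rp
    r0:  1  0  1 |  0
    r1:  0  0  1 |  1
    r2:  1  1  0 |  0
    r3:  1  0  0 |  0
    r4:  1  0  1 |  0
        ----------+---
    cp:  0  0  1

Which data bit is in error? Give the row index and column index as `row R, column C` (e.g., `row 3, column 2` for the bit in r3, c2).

Recompute each row's even parity and compare to rp:
  r0: data parity 0, sent rp 0 → ok
  r1: data parity 1, sent rp 1 → ok
  r2: data parity 0, sent rp 0 → ok
  r3: data parity 1, sent rp 0 → mismatch
  r4: data parity 0, sent rp 0 → ok
Recompute each column's even parity and compare to cp:
  c0: data parity 0, sent cp 0 → ok
  c1: data parity 1, sent cp 0 → mismatch
  c2: data parity 1, sent cp 1 → ok
Exactly one row (r3) and one column (c1) fail → the flipped bit is at their intersection.

row 3, column 1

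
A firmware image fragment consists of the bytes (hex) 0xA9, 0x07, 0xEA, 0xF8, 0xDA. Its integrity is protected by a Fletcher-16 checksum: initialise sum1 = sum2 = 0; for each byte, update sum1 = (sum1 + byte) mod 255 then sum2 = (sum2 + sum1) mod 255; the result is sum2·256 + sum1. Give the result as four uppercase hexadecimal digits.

Running sums (mod 255):
  after byte 0 (0xA9): sum1=169, sum2=169
  after byte 1 (0x07): sum1=176, sum2=90
  after byte 2 (0xEA): sum1=155, sum2=245
  after byte 3 (0xF8): sum1=148, sum2=138
  after byte 4 (0xDA): sum1=111, sum2=249
Checksum = sum2·256 + sum1 = 249·256 + 111 = 63855 = 0xF96F.

F96F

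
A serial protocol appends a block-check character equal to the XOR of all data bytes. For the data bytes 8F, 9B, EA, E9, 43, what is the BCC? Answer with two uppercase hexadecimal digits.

XOR the bytes together:
  start with 0x8F
  0x8F ⊕ 0x9B = 0x14
  0x14 ⊕ 0xEA = 0xFE
  0xFE ⊕ 0xE9 = 0x17
  0x17 ⊕ 0x43 = 0x54

54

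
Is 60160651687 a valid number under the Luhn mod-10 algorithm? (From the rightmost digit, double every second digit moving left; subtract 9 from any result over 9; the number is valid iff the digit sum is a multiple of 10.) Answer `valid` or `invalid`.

From the right, keep odd positions and double even positions (subtract 9 from any doubled value over 9):
  doubled (positions 2,4,...): 7 2 3 3 0 → sum 15
  kept (positions 1,3,...): 7 6 5 0 1 6 → sum 25
Total = 40.
40 mod 10 = 0, so the number is valid.

valid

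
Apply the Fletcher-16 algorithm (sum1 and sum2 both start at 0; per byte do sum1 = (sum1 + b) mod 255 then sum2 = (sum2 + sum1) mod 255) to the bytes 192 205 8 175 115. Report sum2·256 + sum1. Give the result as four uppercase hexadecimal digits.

E5B9

Running sums (mod 255):
  after byte 0 (192): sum1=192, sum2=192
  after byte 1 (205): sum1=142, sum2=79
  after byte 2 (8): sum1=150, sum2=229
  after byte 3 (175): sum1=70, sum2=44
  after byte 4 (115): sum1=185, sum2=229
Checksum = sum2·256 + sum1 = 229·256 + 185 = 58809 = 0xE5B9.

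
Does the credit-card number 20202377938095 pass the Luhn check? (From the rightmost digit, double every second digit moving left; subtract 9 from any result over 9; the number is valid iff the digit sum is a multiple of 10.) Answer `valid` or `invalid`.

valid

From the right, keep odd positions and double even positions (subtract 9 from any doubled value over 9):
  doubled (positions 2,4,...): 9 7 9 5 4 4 4 → sum 42
  kept (positions 1,3,...): 5 0 3 7 3 0 0 → sum 18
Total = 60.
60 mod 10 = 0, so the number is valid.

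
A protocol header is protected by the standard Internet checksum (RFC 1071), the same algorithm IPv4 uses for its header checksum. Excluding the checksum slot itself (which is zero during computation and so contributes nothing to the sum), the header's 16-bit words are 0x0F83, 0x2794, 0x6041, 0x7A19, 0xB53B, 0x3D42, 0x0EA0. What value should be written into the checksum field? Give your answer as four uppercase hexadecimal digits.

ED6F

One's-complement addition (fold any carry out of bit 15 back into bit 0):
  0x0F83 + 0x2794 = 0x03717
  0x3717 + 0x6041 = 0x09758
  0x9758 + 0x7A19 = 0x11171 → wrap carry → 0x1172
  0x1172 + 0xB53B = 0x0C6AD
  0xC6AD + 0x3D42 = 0x103EF → wrap carry → 0x03F0
  0x03F0 + 0x0EA0 = 0x01290
One's-complement sum = 0x1290.
Checksum = ~0x1290 & 0xFFFF = 0xED6F.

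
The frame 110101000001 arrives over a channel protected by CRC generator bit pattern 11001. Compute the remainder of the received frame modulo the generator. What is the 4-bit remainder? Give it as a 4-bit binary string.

0111

Modulo-2 division of 110101000001 by 11001:
  pos 0: 11010 XOR 11001 = 00011
  pos 3: 11100 XOR 11001 = 00101
  pos 5: 10100 XOR 11001 = 01101
  pos 6: 11010 XOR 11001 = 00011
Remainder = 0111 (nonzero — an error is detected).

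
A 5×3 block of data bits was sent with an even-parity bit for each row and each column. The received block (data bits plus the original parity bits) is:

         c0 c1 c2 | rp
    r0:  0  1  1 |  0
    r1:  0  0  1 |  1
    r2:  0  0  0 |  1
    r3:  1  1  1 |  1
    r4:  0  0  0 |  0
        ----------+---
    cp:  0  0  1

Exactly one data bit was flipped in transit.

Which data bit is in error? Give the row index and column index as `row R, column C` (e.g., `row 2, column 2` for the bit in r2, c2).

row 2, column 0

Recompute each row's even parity and compare to rp:
  r0: data parity 0, sent rp 0 → ok
  r1: data parity 1, sent rp 1 → ok
  r2: data parity 0, sent rp 1 → mismatch
  r3: data parity 1, sent rp 1 → ok
  r4: data parity 0, sent rp 0 → ok
Recompute each column's even parity and compare to cp:
  c0: data parity 1, sent cp 0 → mismatch
  c1: data parity 0, sent cp 0 → ok
  c2: data parity 1, sent cp 1 → ok
Exactly one row (r2) and one column (c0) fail → the flipped bit is at their intersection.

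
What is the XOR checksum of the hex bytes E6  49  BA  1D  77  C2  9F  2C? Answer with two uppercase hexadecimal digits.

XOR the bytes together:
  start with 0xE6
  0xE6 ⊕ 0x49 = 0xAF
  0xAF ⊕ 0xBA = 0x15
  0x15 ⊕ 0x1D = 0x08
  0x08 ⊕ 0x77 = 0x7F
  0x7F ⊕ 0xC2 = 0xBD
  0xBD ⊕ 0x9F = 0x22
  0x22 ⊕ 0x2C = 0x0E

0E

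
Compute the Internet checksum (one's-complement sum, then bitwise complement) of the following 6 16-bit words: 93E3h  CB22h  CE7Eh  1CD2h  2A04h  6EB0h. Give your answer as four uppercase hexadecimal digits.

1CF4

One's-complement addition (fold any carry out of bit 15 back into bit 0):
  0x93E3 + 0xCB22 = 0x15F05 → wrap carry → 0x5F06
  0x5F06 + 0xCE7E = 0x12D84 → wrap carry → 0x2D85
  0x2D85 + 0x1CD2 = 0x04A57
  0x4A57 + 0x2A04 = 0x0745B
  0x745B + 0x6EB0 = 0x0E30B
One's-complement sum = 0xE30B.
Checksum = ~0xE30B & 0xFFFF = 0x1CF4.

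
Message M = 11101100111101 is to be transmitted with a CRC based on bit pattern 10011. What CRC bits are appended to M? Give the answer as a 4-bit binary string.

Append 4 zeros: 111011001111010000. Divide by 10011 (XOR where the leading bit is 1):
  pos 0: 11101 XOR 10011 = 01110
  pos 1: 11101 XOR 10011 = 01110
  pos 2: 11100 XOR 10011 = 01111
  pos 3: 11110 XOR 10011 = 01101
  pos 4: 11011 XOR 10011 = 01000
  pos 5: 10001 XOR 10011 = 00010
  pos 8: 10110 XOR 10011 = 00101
  pos 10: 10110 XOR 10011 = 00101
  pos 12: 10100 XOR 10011 = 00111
Remainder (last 4 bits) = 1110. This is the CRC / FCS.

1110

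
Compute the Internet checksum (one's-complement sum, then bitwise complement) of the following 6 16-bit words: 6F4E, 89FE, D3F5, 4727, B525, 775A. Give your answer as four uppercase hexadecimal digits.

BF15

One's-complement addition (fold any carry out of bit 15 back into bit 0):
  0x6F4E + 0x89FE = 0x0F94C
  0xF94C + 0xD3F5 = 0x1CD41 → wrap carry → 0xCD42
  0xCD42 + 0x4727 = 0x11469 → wrap carry → 0x146A
  0x146A + 0xB525 = 0x0C98F
  0xC98F + 0x775A = 0x140E9 → wrap carry → 0x40EA
One's-complement sum = 0x40EA.
Checksum = ~0x40EA & 0xFFFF = 0xBF15.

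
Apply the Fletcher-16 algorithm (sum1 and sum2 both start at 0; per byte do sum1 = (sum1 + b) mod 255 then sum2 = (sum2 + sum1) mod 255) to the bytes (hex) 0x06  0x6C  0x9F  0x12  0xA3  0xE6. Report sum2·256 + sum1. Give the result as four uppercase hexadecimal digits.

25AE

Running sums (mod 255):
  after byte 0 (0x06): sum1=6, sum2=6
  after byte 1 (0x6C): sum1=114, sum2=120
  after byte 2 (0x9F): sum1=18, sum2=138
  after byte 3 (0x12): sum1=36, sum2=174
  after byte 4 (0xA3): sum1=199, sum2=118
  after byte 5 (0xE6): sum1=174, sum2=37
Checksum = sum2·256 + sum1 = 37·256 + 174 = 9646 = 0x25AE.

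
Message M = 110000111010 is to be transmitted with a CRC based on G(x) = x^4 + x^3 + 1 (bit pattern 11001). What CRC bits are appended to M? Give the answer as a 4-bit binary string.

1010

Append 4 zeros: 1100001110100000. Divide by 11001 (XOR where the leading bit is 1):
  pos 0: 11000 XOR 11001 = 00001
  pos 4: 10111 XOR 11001 = 01110
  pos 5: 11100 XOR 11001 = 00101
  pos 7: 10110 XOR 11001 = 01111
  pos 8: 11110 XOR 11001 = 00111
  pos 10: 11100 XOR 11001 = 00101
Remainder (last 4 bits) = 1010. This is the CRC / FCS.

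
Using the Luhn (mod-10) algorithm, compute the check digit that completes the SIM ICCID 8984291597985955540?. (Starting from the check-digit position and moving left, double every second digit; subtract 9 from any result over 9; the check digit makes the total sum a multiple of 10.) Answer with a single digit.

9

Partial digits right→left: 0 4 5 5 5 9 5 8 9 7 9 5 1 9 2 4 8 9 8
Double every second digit counting from the check-digit position (so the 1st, 3rd, 5th, ... of the partial from the right).
  doubled (with −9 where >9): 0 1 1 1 9 9 2 4 7 7 → sum 41
  kept as-is: 4 5 9 8 7 5 9 4 9 → sum 60
Total = 41 + 60 = 101.
Check digit = (10 − (101 mod 10)) mod 10 = 9.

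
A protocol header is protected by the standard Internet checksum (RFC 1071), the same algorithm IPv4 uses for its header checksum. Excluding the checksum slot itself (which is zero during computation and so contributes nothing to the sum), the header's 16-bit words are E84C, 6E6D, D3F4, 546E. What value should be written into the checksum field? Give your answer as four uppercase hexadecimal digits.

80E2

One's-complement addition (fold any carry out of bit 15 back into bit 0):
  0xE84C + 0x6E6D = 0x156B9 → wrap carry → 0x56BA
  0x56BA + 0xD3F4 = 0x12AAE → wrap carry → 0x2AAF
  0x2AAF + 0x546E = 0x07F1D
One's-complement sum = 0x7F1D.
Checksum = ~0x7F1D & 0xFFFF = 0x80E2.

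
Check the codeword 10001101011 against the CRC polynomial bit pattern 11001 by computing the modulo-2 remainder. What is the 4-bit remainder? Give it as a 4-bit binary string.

0101

Modulo-2 division of 10001101011 by 11001:
  pos 0: 10001 XOR 11001 = 01000
  pos 1: 10001 XOR 11001 = 01000
  pos 2: 10000 XOR 11001 = 01001
  pos 3: 10011 XOR 11001 = 01010
  pos 4: 10100 XOR 11001 = 01101
  pos 5: 11011 XOR 11001 = 00010
Remainder = 0101 (nonzero — an error is detected).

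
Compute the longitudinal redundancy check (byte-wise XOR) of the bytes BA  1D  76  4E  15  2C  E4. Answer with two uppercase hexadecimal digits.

42

XOR the bytes together:
  start with 0xBA
  0xBA ⊕ 0x1D = 0xA7
  0xA7 ⊕ 0x76 = 0xD1
  0xD1 ⊕ 0x4E = 0x9F
  0x9F ⊕ 0x15 = 0x8A
  0x8A ⊕ 0x2C = 0xA6
  0xA6 ⊕ 0xE4 = 0x42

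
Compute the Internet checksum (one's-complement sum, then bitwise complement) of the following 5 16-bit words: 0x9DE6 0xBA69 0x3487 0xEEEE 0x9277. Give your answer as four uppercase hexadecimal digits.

F1C1

One's-complement addition (fold any carry out of bit 15 back into bit 0):
  0x9DE6 + 0xBA69 = 0x1584F → wrap carry → 0x5850
  0x5850 + 0x3487 = 0x08CD7
  0x8CD7 + 0xEEEE = 0x17BC5 → wrap carry → 0x7BC6
  0x7BC6 + 0x9277 = 0x10E3D → wrap carry → 0x0E3E
One's-complement sum = 0x0E3E.
Checksum = ~0x0E3E & 0xFFFF = 0xF1C1.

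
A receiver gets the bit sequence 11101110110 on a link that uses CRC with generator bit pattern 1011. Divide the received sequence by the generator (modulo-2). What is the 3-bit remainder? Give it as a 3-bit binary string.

Modulo-2 division of 11101110110 by 1011:
  pos 0: 1110 XOR 1011 = 0101
  pos 1: 1011 XOR 1011 = 0000
  pos 5: 1101 XOR 1011 = 0110
  pos 6: 1101 XOR 1011 = 0110
  pos 7: 1100 XOR 1011 = 0111
Remainder = 111 (nonzero — an error is detected).

111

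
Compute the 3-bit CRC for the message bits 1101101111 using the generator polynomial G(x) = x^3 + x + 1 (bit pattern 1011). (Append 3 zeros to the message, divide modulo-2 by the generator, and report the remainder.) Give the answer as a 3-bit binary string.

Append 3 zeros: 1101101111000. Divide by 1011 (XOR where the leading bit is 1):
  pos 0: 1101 XOR 1011 = 0110
  pos 1: 1101 XOR 1011 = 0110
  pos 2: 1100 XOR 1011 = 0111
  pos 3: 1111 XOR 1011 = 0100
  pos 4: 1001 XOR 1011 = 0010
  pos 6: 1011 XOR 1011 = 0000
Remainder (last 3 bits) = 000. This is the CRC / FCS.

000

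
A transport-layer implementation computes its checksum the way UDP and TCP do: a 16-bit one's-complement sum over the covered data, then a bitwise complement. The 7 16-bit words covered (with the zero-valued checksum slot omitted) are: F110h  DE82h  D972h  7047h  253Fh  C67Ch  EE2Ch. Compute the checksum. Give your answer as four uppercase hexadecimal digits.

One's-complement addition (fold any carry out of bit 15 back into bit 0):
  0xF110 + 0xDE82 = 0x1CF92 → wrap carry → 0xCF93
  0xCF93 + 0xD972 = 0x1A905 → wrap carry → 0xA906
  0xA906 + 0x7047 = 0x1194D → wrap carry → 0x194E
  0x194E + 0x253F = 0x03E8D
  0x3E8D + 0xC67C = 0x10509 → wrap carry → 0x050A
  0x050A + 0xEE2C = 0x0F336
One's-complement sum = 0xF336.
Checksum = ~0xF336 & 0xFFFF = 0x0CC9.

0CC9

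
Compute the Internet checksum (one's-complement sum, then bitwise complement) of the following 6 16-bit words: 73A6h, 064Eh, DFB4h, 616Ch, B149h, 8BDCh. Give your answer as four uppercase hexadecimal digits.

07C4

One's-complement addition (fold any carry out of bit 15 back into bit 0):
  0x73A6 + 0x064E = 0x079F4
  0x79F4 + 0xDFB4 = 0x159A8 → wrap carry → 0x59A9
  0x59A9 + 0x616C = 0x0BB15
  0xBB15 + 0xB149 = 0x16C5E → wrap carry → 0x6C5F
  0x6C5F + 0x8BDC = 0x0F83B
One's-complement sum = 0xF83B.
Checksum = ~0xF83B & 0xFFFF = 0x07C4.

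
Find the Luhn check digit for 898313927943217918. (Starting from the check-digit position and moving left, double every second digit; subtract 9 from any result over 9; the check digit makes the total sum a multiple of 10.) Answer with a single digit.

5

Partial digits right→left: 8 1 9 7 1 2 3 4 9 7 2 9 3 1 3 8 9 8
Double every second digit counting from the check-digit position (so the 1st, 3rd, 5th, ... of the partial from the right).
  doubled (with −9 where >9): 7 9 2 6 9 4 6 6 9 → sum 58
  kept as-is: 1 7 2 4 7 9 1 8 8 → sum 47
Total = 58 + 47 = 105.
Check digit = (10 − (105 mod 10)) mod 10 = 5.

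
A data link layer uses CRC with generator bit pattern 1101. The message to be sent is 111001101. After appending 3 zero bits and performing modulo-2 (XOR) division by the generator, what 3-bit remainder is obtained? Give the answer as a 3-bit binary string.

Append 3 zeros: 111001101000. Divide by 1101 (XOR where the leading bit is 1):
  pos 0: 1110 XOR 1101 = 0011
  pos 2: 1101 XOR 1101 = 0000
  pos 6: 1010 XOR 1101 = 0111
  pos 7: 1110 XOR 1101 = 0011
Remainder (last 3 bits) = 110. This is the CRC / FCS.

110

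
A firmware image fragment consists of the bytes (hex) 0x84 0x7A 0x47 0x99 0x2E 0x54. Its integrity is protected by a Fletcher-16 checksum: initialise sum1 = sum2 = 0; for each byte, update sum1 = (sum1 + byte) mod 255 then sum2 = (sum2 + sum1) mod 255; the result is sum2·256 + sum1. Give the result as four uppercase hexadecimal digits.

1A62

Running sums (mod 255):
  after byte 0 (0x84): sum1=132, sum2=132
  after byte 1 (0x7A): sum1=254, sum2=131
  after byte 2 (0x47): sum1=70, sum2=201
  after byte 3 (0x99): sum1=223, sum2=169
  after byte 4 (0x2E): sum1=14, sum2=183
  after byte 5 (0x54): sum1=98, sum2=26
Checksum = sum2·256 + sum1 = 26·256 + 98 = 6754 = 0x1A62.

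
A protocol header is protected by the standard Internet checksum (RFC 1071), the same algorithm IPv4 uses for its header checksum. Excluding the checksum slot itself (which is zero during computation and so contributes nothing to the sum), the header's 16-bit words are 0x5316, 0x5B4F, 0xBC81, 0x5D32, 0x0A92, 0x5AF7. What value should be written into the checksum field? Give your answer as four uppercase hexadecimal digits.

D25C

One's-complement addition (fold any carry out of bit 15 back into bit 0):
  0x5316 + 0x5B4F = 0x0AE65
  0xAE65 + 0xBC81 = 0x16AE6 → wrap carry → 0x6AE7
  0x6AE7 + 0x5D32 = 0x0C819
  0xC819 + 0x0A92 = 0x0D2AB
  0xD2AB + 0x5AF7 = 0x12DA2 → wrap carry → 0x2DA3
One's-complement sum = 0x2DA3.
Checksum = ~0x2DA3 & 0xFFFF = 0xD25C.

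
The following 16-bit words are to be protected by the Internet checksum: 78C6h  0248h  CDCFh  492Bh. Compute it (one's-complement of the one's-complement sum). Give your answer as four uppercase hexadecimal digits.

One's-complement addition (fold any carry out of bit 15 back into bit 0):
  0x78C6 + 0x0248 = 0x07B0E
  0x7B0E + 0xCDCF = 0x148DD → wrap carry → 0x48DE
  0x48DE + 0x492B = 0x09209
One's-complement sum = 0x9209.
Checksum = ~0x9209 & 0xFFFF = 0x6DF6.

6DF6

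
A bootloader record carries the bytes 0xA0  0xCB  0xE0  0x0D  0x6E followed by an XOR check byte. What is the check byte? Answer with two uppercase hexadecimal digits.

XOR the bytes together:
  start with 0xA0
  0xA0 ⊕ 0xCB = 0x6B
  0x6B ⊕ 0xE0 = 0x8B
  0x8B ⊕ 0x0D = 0x86
  0x86 ⊕ 0x6E = 0xE8

E8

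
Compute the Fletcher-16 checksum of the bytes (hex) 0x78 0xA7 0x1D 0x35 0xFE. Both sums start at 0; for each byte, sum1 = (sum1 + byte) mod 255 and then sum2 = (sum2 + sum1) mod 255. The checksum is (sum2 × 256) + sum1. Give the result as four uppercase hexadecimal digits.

B971

Running sums (mod 255):
  after byte 0 (0x78): sum1=120, sum2=120
  after byte 1 (0xA7): sum1=32, sum2=152
  after byte 2 (0x1D): sum1=61, sum2=213
  after byte 3 (0x35): sum1=114, sum2=72
  after byte 4 (0xFE): sum1=113, sum2=185
Checksum = sum2·256 + sum1 = 185·256 + 113 = 47473 = 0xB971.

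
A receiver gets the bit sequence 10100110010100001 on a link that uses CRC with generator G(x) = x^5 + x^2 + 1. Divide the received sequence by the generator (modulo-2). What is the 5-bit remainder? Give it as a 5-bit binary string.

00000

Modulo-2 division of 10100110010100001 by 100101:
  pos 0: 101001 XOR 100101 = 001100
  pos 2: 110010 XOR 100101 = 010111
  pos 3: 101110 XOR 100101 = 001011
  pos 5: 101110 XOR 100101 = 001011
  pos 7: 101110 XOR 100101 = 001011
  pos 9: 101100 XOR 100101 = 001001
  pos 11: 100101 XOR 100101 = 000000
Remainder = 00000 (zero — the frame passes the CRC check).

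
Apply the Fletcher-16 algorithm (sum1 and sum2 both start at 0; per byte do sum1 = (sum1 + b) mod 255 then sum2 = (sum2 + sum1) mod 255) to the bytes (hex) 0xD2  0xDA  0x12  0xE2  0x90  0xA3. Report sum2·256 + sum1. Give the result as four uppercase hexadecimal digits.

Running sums (mod 255):
  after byte 0 (0xD2): sum1=210, sum2=210
  after byte 1 (0xDA): sum1=173, sum2=128
  after byte 2 (0x12): sum1=191, sum2=64
  after byte 3 (0xE2): sum1=162, sum2=226
  after byte 4 (0x90): sum1=51, sum2=22
  after byte 5 (0xA3): sum1=214, sum2=236
Checksum = sum2·256 + sum1 = 236·256 + 214 = 60630 = 0xECD6.

ECD6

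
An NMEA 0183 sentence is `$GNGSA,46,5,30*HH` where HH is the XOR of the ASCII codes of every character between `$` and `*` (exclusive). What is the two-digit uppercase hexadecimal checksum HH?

44

XOR the ASCII codes of the payload characters:
  'G' = 0x47 → acc = 0x47
  'N' = 0x4E → acc = 0x09
  'G' = 0x47 → acc = 0x4E
  'S' = 0x53 → acc = 0x1D
  'A' = 0x41 → acc = 0x5C
  ',' = 0x2C → acc = 0x70
  '4' = 0x34 → acc = 0x44
  '6' = 0x36 → acc = 0x72
  ',' = 0x2C → acc = 0x5E
  '5' = 0x35 → acc = 0x6B
  ',' = 0x2C → acc = 0x47
  '3' = 0x33 → acc = 0x74
  '0' = 0x30 → acc = 0x44
Checksum = 0x44.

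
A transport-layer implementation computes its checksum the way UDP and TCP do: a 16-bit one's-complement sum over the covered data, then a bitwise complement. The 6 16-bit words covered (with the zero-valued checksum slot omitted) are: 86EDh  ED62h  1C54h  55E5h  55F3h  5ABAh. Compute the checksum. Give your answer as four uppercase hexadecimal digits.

68C8

One's-complement addition (fold any carry out of bit 15 back into bit 0):
  0x86ED + 0xED62 = 0x1744F → wrap carry → 0x7450
  0x7450 + 0x1C54 = 0x090A4
  0x90A4 + 0x55E5 = 0x0E689
  0xE689 + 0x55F3 = 0x13C7C → wrap carry → 0x3C7D
  0x3C7D + 0x5ABA = 0x09737
One's-complement sum = 0x9737.
Checksum = ~0x9737 & 0xFFFF = 0x68C8.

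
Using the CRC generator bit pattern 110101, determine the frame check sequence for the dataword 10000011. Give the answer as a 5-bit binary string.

Append 5 zeros: 1000001100000. Divide by 110101 (XOR where the leading bit is 1):
  pos 0: 100000 XOR 110101 = 010101
  pos 1: 101011 XOR 110101 = 011110
  pos 2: 111101 XOR 110101 = 001000
  pos 4: 100000 XOR 110101 = 010101
  pos 5: 101010 XOR 110101 = 011111
  pos 6: 111110 XOR 110101 = 001011
Remainder (last 5 bits) = 10110. This is the CRC / FCS.

10110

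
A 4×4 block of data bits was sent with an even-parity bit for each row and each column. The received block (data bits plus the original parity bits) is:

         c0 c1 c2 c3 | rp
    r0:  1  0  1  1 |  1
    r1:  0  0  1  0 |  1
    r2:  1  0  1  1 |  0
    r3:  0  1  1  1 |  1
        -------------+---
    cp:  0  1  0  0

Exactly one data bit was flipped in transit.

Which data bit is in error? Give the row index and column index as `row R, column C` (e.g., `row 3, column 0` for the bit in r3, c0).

row 2, column 3

Recompute each row's even parity and compare to rp:
  r0: data parity 1, sent rp 1 → ok
  r1: data parity 1, sent rp 1 → ok
  r2: data parity 1, sent rp 0 → mismatch
  r3: data parity 1, sent rp 1 → ok
Recompute each column's even parity and compare to cp:
  c0: data parity 0, sent cp 0 → ok
  c1: data parity 1, sent cp 1 → ok
  c2: data parity 0, sent cp 0 → ok
  c3: data parity 1, sent cp 0 → mismatch
Exactly one row (r2) and one column (c3) fail → the flipped bit is at their intersection.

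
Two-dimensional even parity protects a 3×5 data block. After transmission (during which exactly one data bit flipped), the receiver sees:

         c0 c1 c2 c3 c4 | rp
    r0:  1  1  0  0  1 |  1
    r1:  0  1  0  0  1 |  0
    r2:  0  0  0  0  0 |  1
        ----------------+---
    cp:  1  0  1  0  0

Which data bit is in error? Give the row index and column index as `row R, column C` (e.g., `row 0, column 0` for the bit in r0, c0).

row 2, column 2

Recompute each row's even parity and compare to rp:
  r0: data parity 1, sent rp 1 → ok
  r1: data parity 0, sent rp 0 → ok
  r2: data parity 0, sent rp 1 → mismatch
Recompute each column's even parity and compare to cp:
  c0: data parity 1, sent cp 1 → ok
  c1: data parity 0, sent cp 0 → ok
  c2: data parity 0, sent cp 1 → mismatch
  c3: data parity 0, sent cp 0 → ok
  c4: data parity 0, sent cp 0 → ok
Exactly one row (r2) and one column (c2) fail → the flipped bit is at their intersection.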